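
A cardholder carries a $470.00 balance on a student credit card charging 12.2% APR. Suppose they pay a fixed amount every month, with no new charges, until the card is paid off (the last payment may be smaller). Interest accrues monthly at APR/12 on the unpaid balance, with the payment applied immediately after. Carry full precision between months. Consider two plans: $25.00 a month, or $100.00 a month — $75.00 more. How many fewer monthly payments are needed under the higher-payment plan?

Monthly rate r = 12.2%/12 = 1.01667% = 0.0101667.
At $25.00/mo: n = ⌈−ln(1 − rB₀/P)/ln(1+r)⌉ = 21 payments (last $24.26); total interest = total paid − $470.00 = $54.26.
At $100.00/mo: 5 payments (last $84.11); total interest $14.11.
Payments saved = 21 − 5 = 16.

16 fewer payments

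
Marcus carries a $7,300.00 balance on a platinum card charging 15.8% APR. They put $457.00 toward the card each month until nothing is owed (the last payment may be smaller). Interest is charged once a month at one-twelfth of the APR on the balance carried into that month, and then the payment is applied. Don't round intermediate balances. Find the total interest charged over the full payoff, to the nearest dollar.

$950

Monthly rate r = 15.8%/12 = 1.31667% = 0.0131667.
Payoff takes n = ⌈−ln(1 − rB₀/P)/ln(1+r)⌉ = ⌈18.052⌉ = 19 payments; the last is $23.74.
Total paid = 18·$457.00 + $23.74 = $8,249.74.
Total interest = total paid − principal = $8,249.74 − $7,300.00 = $949.74.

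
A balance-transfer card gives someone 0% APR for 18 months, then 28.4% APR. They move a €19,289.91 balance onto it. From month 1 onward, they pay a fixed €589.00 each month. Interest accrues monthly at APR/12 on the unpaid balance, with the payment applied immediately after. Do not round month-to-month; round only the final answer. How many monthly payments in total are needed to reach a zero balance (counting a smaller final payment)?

Promo months 1–18 at r₀ = 0%/12 = 0; months 19+ at r₁ = 28.4%/12 = 0.0236667.
After month 18 (no interest yet): B = €19,289.91 − 18·€589.00 = €8,687.91.
Then at r₁ with €589.00/mo: n₂ = −ln(1 − r₁·B/P)/ln(1+r₁) ≈ 18.36 → 19 more payments.

37 payments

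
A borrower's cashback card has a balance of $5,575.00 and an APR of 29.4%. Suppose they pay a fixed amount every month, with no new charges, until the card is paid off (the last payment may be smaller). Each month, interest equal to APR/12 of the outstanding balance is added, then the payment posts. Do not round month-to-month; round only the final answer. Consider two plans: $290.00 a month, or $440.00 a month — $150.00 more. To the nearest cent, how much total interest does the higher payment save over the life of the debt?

Monthly rate r = 29.4%/12 = 2.45% = 0.0245.
At $290.00/mo: n = ⌈−ln(1 − rB₀/P)/ln(1+r)⌉ = 27 payments (last $89.75); total interest = total paid − $5,575.00 = $2,054.75.
At $440.00/mo: 16 payments (last $157.76); total interest $1,182.76.
Interest saved = $2,054.75 − $1,182.76 = $871.99.

$871.99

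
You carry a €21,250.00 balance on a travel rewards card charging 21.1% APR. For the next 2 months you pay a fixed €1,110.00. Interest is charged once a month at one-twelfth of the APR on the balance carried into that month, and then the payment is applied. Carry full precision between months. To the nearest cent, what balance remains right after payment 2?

Monthly rate r = 21.1%/12 = 1.75833% = 0.0175833.
Each month: B ← B·(1+r) − €1,110.00.
Month 1: interest €373.65; balance after payment €20,513.65.
Month 2: interest €360.70; balance after payment €19,764.34.

€19,764.34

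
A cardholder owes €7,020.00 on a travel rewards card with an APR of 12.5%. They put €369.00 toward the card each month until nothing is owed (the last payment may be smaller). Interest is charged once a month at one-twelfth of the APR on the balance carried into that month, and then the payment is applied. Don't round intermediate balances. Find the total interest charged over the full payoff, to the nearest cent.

Monthly rate r = 12.5%/12 = 1.04167% = 0.0104167.
Payoff takes n = ⌈−ln(1 − rB₀/P)/ln(1+r)⌉ = ⌈21.313⌉ = 22 payments; the last is €115.82.
Total paid = 21·€369.00 + €115.82 = €7,864.82.
Total interest = total paid − principal = €7,864.82 − €7,020.00 = €844.82.

€844.82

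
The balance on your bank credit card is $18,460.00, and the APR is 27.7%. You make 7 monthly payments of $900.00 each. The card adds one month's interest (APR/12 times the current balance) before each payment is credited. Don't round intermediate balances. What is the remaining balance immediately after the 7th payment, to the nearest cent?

$14,904.07

Monthly rate r = 27.7%/12 = 2.30833% = 0.0230833.
Each month: B ← B·(1+r) − $900.00.
Month 1: interest $426.12; balance after payment $17,986.12.
Month 2: interest $415.18; balance after payment $17,501.30.
Month 3: interest $403.99; balance after payment $17,005.29.
Month 4: interest $392.54; balance after payment $16,497.82.
Month 5: interest $380.82; balance after payment $15,978.65.
Month 6: interest $368.84; balance after payment $15,447.49.
Month 7: interest $356.58; balance after payment $14,904.07.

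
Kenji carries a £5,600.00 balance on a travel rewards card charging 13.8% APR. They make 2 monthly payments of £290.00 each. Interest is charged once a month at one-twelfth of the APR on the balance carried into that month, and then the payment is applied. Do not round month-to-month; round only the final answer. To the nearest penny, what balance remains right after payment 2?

£5,146.21

Monthly rate r = 13.8%/12 = 1.15% = 0.0115.
Each month: B ← B·(1+r) − £290.00.
Month 1: interest £64.40; balance after payment £5,374.40.
Month 2: interest £61.81; balance after payment £5,146.21.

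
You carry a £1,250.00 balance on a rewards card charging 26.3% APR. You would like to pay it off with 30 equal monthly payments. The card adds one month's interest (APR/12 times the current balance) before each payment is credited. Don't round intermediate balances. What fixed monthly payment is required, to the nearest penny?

£57.29

Monthly rate r = 26.3%/12 = 2.19167% = 0.0219167.
Level-payment amortization: P = B₀·r / (1 − (1+r)^(−n)) = 1250.00·0.0219167 / (1 − 1.02192^(−30)).
Denominator 1 − (1+r)^(−30) = 0.478162201.
P = 27.3958 / 0.478162201 ≈ 57.29.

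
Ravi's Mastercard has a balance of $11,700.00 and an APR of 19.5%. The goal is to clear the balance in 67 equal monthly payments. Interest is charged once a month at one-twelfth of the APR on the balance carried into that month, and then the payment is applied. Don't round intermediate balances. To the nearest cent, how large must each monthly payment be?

Monthly rate r = 19.5%/12 = 1.625% = 0.01625.
Level-payment amortization: P = B₀·r / (1 − (1+r)^(−n)) = 11700.00·0.01625 / (1 − 1.01625^(−67)).
Denominator 1 − (1+r)^(−67) = 0.660403994.
P = 190.125 / 0.660403994 ≈ 287.89.

$287.89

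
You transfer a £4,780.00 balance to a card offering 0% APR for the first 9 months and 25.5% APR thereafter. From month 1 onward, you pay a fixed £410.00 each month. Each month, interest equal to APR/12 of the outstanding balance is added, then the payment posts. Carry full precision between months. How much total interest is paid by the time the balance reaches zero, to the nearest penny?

£44.65

Promo months 1–9 at r₀ = 0%/12 = 0; months 10+ at r₁ = 25.5%/12 = 0.02125.
After month 9 (no interest yet): B = £4,780.00 − 9·£410.00 = £1,090.00.
Then at r₁ with £410.00/mo: n₂ = −ln(1 − r₁·B/P)/ln(1+r₁) ≈ 2.77 → 3 more payments.
Total paid = 11·£410.00 + £314.65 = £4,824.65; interest = £4,824.65 − £4,780.00 = £44.65.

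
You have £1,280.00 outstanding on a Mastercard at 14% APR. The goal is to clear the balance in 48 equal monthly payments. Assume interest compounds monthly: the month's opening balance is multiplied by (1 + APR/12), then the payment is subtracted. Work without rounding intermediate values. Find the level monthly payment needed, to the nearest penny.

£34.98

Monthly rate r = 14%/12 = 1.16667% = 0.0116667.
Level-payment amortization: P = B₀·r / (1 − (1+r)^(−n)) = 1280.00·0.0116667 / (1 − 1.01167^(−48)).
Denominator 1 − (1+r)^(−48) = 0.42693637.
P = 14.9333 / 0.42693637 ≈ 34.98.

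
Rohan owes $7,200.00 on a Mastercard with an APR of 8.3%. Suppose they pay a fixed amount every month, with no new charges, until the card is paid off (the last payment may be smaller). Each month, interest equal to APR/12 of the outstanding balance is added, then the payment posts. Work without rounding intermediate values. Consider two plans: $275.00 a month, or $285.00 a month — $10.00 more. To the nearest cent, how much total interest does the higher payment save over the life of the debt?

Monthly rate r = 8.3%/12 = 0.691667% = 0.00691667.
At $275.00/mo: n = ⌈−ln(1 − rB₀/P)/ln(1+r)⌉ = 29 payments (last $270.60); total interest = total paid − $7,200.00 = $770.60.
At $285.00/mo: 28 payments (last $245.96); total interest $740.96.
Interest saved = $770.60 − $740.96 = $29.64.

$29.64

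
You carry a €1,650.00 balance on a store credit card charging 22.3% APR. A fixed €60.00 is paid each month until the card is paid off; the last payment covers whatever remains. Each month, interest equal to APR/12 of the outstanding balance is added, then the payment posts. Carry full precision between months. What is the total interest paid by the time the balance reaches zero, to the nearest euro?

Monthly rate r = 22.3%/12 = 1.85833% = 0.0185833.
Payoff takes n = ⌈−ln(1 − rB₀/P)/ln(1+r)⌉ = ⌈38.858⌉ = 39 payments; the last is €51.53.
Total paid = 38·€60.00 + €51.53 = €2,331.53.
Total interest = total paid − principal = €2,331.53 − €1,650.00 = €681.53.

€682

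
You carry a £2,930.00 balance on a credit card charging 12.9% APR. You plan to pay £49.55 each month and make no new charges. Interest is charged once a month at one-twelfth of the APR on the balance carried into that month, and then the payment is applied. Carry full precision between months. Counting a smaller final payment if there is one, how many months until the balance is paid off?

95 months

Monthly rate r = 12.9%/12 = 1.075% = 0.01075.
Recurrence: B ← B·(1+r) − £49.55.
Month 1: interest £31.50; balance after payment £2,911.95.
Month 2: interest £31.30; balance after payment £2,893.70.
Closed form: n = −ln(1 − rB₀/P)/ln(1+r) = −ln(0.36433)/ln(1.01075) ≈ 94.429, so the balance reaches zero during payment 95.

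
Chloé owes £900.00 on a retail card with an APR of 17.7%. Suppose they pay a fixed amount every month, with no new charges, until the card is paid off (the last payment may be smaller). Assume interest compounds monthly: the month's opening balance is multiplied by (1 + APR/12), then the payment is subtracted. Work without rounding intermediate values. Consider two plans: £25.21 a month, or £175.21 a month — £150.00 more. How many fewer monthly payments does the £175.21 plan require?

46 fewer payments

Monthly rate r = 17.7%/12 = 1.475% = 0.01475.
At £25.21/mo: n = ⌈−ln(1 − rB₀/P)/ln(1+r)⌉ = 52 payments (last £1.75); total interest = total paid − £900.00 = £387.46.
At £175.21/mo: 6 payments (last £67.06); total interest £43.11.
Payments saved = 52 − 6 = 46.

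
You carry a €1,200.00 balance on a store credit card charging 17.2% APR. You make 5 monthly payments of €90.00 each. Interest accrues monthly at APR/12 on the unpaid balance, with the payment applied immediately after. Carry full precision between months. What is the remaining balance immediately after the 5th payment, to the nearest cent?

€825.41

Monthly rate r = 17.2%/12 = 1.43333% = 0.0143333.
Each month: B ← B·(1+r) − €90.00.
Month 1: interest €17.20; balance after payment €1,127.20.
Month 2: interest €16.16; balance after payment €1,053.36.
Month 3: interest €15.10; balance after payment €978.45.
Month 4: interest €14.02; balance after payment €902.48.
Month 5: interest €12.94; balance after payment €825.41.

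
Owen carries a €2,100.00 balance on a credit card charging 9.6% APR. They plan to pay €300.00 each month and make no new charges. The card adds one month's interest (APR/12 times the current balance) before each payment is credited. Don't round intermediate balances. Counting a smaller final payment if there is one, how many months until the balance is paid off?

Monthly rate r = 9.6%/12 = 0.8% = 0.008.
Recurrence: B ← B·(1+r) − €300.00.
Month 1: interest €16.80; balance after payment €1,816.80.
Month 2: interest €14.53; balance after payment €1,531.33.
Closed form: n = −ln(1 − rB₀/P)/ln(1+r) = −ln(0.944)/ln(1.008) ≈ 7.232, so the balance reaches zero during payment 8.

8 payments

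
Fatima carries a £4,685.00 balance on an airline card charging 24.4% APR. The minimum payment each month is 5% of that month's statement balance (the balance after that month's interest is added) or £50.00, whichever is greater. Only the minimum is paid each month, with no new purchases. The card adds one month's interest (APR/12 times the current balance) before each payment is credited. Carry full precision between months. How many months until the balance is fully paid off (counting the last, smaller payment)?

Monthly rate r = 24.4%/12 = 2.03333% = 0.0203333.
While 5% of the post-interest balance exceeds £50.00, each month B ← (B·(1+r))·(1 − 0.05), i.e. B shrinks by the factor (1+r)·0.95 = 0.96932.
This holds for months 1–51. Entering month 52 the balance is £956.00; 5% of the post-interest balance is now below £50.00, so the flat £50.00 minimum applies from here.
From month 52 a fixed £50.00 at rate r clears £956.00 in 25 more payments. Total: 51 + 25 = 76 months.

76 months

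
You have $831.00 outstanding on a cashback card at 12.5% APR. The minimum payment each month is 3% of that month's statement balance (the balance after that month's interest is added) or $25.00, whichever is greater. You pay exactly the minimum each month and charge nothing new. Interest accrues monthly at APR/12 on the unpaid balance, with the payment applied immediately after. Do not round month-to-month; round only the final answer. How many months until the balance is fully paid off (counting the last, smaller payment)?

42 months

Monthly rate r = 12.5%/12 = 1.04167% = 0.0104167.
While 3% of the post-interest balance exceeds $25.00, each month B ← (B·(1+r))·(1 − 0.03), i.e. B shrinks by the factor (1+r)·0.97 = 0.9801.
This holds for months 1–1. Entering month 2 the balance is $814.47; 3% of the post-interest balance is now below $25.00, so the flat $25.00 minimum applies from here.
From month 2 a fixed $25.00 at rate r clears $814.47 in 41 more payments. Total: 1 + 41 = 42 months.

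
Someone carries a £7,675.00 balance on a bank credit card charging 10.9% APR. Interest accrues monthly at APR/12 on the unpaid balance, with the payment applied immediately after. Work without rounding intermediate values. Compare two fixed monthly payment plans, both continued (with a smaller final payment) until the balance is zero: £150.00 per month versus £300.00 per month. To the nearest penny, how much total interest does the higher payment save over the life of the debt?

Monthly rate r = 10.9%/12 = 0.908333% = 0.00908333.
At £150.00/mo: n = ⌈−ln(1 − rB₀/P)/ln(1+r)⌉ = 70 payments (last £18.76); total interest = total paid − £7,675.00 = £2,693.76.
At £300.00/mo: 30 payments (last £74.42); total interest £1,099.42.
Interest saved = £2,693.76 − £1,099.42 = £1,594.34.

£1,594.34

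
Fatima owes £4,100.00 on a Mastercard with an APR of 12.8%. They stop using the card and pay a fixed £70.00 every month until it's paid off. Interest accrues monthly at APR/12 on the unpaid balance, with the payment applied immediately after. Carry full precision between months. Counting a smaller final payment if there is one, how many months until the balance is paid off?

Monthly rate r = 12.8%/12 = 1.06667% = 0.0106667.
Recurrence: B ← B·(1+r) − £70.00.
Month 1: interest £43.73; balance after payment £4,073.73.
Month 2: interest £43.45; balance after payment £4,047.19.
Closed form: n = −ln(1 − rB₀/P)/ln(1+r) = −ln(0.37524)/ln(1.01067) ≈ 92.382, so the balance reaches zero during payment 93.

93 payments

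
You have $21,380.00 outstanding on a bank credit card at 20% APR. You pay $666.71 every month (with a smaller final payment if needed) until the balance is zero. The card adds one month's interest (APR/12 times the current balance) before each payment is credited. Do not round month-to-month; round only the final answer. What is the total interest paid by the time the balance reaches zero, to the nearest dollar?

Monthly rate r = 20%/12 = 1.66667% = 0.0166667.
Payoff takes n = ⌈−ln(1 − rB₀/P)/ln(1+r)⌉ = ⌈46.255⌉ = 47 payments; the last is $171.29.
Total paid = 46·$666.71 + $171.29 = $30,839.95.
Total interest = total paid − principal = $30,839.95 − $21,380.00 = $9,459.95.

$9,460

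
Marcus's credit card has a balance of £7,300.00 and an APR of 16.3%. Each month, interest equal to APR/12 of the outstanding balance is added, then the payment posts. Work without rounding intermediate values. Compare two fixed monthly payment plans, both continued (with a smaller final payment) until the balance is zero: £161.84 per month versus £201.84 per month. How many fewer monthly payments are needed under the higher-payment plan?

Monthly rate r = 16.3%/12 = 1.35833% = 0.0135833.
At £161.84/mo: n = ⌈−ln(1 − rB₀/P)/ln(1+r)⌉ = 71 payments (last £49.48); total interest = total paid − £7,300.00 = £4,078.28.
At £201.84/mo: 51 payments (last £18.76); total interest £2,810.76.
Payments saved = 71 − 51 = 20.

20 fewer payments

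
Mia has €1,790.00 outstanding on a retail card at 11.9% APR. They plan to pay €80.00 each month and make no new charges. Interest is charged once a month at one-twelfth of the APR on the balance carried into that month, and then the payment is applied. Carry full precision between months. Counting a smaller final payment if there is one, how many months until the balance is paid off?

26 payments

Monthly rate r = 11.9%/12 = 0.991667% = 0.00991667.
Recurrence: B ← B·(1+r) − €80.00.
Month 1: interest €17.75; balance after payment €1,727.75.
Month 2: interest €17.13; balance after payment €1,664.88.
Closed form: n = −ln(1 − rB₀/P)/ln(1+r) = −ln(0.77811)/ln(1.00992) ≈ 25.424, so the balance reaches zero during payment 26.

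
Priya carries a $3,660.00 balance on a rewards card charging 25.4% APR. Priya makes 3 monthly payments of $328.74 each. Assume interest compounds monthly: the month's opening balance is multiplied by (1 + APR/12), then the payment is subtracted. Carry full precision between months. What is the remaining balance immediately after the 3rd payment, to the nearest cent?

Monthly rate r = 25.4%/12 = 2.11667% = 0.0211667.
Each month: B ← B·(1+r) − $328.74.
Month 1: interest $77.47; balance after payment $3,408.73.
Month 2: interest $72.15; balance after payment $3,152.14.
Month 3: interest $66.72; balance after payment $2,890.12.

$2,890.12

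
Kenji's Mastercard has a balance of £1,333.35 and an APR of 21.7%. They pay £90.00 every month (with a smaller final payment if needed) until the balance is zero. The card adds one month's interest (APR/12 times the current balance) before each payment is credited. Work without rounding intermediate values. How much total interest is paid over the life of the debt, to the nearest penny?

£232.87

Monthly rate r = 21.7%/12 = 1.80833% = 0.0180833.
Payoff takes n = ⌈−ln(1 − rB₀/P)/ln(1+r)⌉ = ⌈17.400⌉ = 18 payments; the last is £36.22.
Total paid = 17·£90.00 + £36.22 = £1,566.22.
Total interest = total paid − principal = £1,566.22 − £1,333.35 = £232.87.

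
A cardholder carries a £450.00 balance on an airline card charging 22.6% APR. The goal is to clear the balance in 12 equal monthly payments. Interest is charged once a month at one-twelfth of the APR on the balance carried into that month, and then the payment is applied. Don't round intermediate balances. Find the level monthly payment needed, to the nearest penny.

Monthly rate r = 22.6%/12 = 1.88333% = 0.0188333.
Level-payment amortization: P = B₀·r / (1 − (1+r)^(−n)) = 450.00·0.0188333 / (1 − 1.01883^(−12)).
Denominator 1 − (1+r)^(−12) = 0.200603477.
P = 8.475 / 0.200603477 ≈ 42.25.

£42.25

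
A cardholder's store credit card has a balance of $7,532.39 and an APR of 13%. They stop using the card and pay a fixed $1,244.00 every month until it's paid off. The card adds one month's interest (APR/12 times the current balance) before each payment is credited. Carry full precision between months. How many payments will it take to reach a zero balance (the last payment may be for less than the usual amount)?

7 payments

Monthly rate r = 13%/12 = 1.08333% = 0.0108333.
Recurrence: B ← B·(1+r) − $1,244.00.
Month 1: interest $81.60; balance after payment $6,369.99.
Month 2: interest $69.01; balance after payment $5,195.00.
Closed form: n = −ln(1 − rB₀/P)/ln(1+r) = −ln(0.9344)/ln(1.01083) ≈ 6.297, so the balance reaches zero during payment 7.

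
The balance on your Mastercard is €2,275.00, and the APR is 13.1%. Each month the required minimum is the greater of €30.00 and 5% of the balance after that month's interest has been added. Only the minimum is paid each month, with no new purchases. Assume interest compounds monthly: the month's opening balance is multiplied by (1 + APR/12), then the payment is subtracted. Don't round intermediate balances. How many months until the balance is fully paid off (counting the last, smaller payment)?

Monthly rate r = 13.1%/12 = 1.09167% = 0.0109167.
While 5% of the post-interest balance exceeds €30.00, each month B ← (B·(1+r))·(1 − 0.05), i.e. B shrinks by the factor (1+r)·0.95 = 0.96037.
This holds for months 1–34. Entering month 35 the balance is €575.32; 5% of the post-interest balance is now below €30.00, so the flat €30.00 minimum applies from here.
From month 35 a fixed €30.00 at rate r clears €575.32 in 22 more payments. Total: 34 + 22 = 56 months.

56 months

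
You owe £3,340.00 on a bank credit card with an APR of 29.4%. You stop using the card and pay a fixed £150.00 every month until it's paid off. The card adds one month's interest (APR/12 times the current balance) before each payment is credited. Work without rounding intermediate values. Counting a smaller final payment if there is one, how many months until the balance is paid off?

33 payments

Monthly rate r = 29.4%/12 = 2.45% = 0.0245.
Recurrence: B ← B·(1+r) − £150.00.
Month 1: interest £81.83; balance after payment £3,271.83.
Month 2: interest £80.16; balance after payment £3,201.99.
Closed form: n = −ln(1 − rB₀/P)/ln(1+r) = −ln(0.45447)/ln(1.0245) ≈ 32.582, so the balance reaches zero during payment 33.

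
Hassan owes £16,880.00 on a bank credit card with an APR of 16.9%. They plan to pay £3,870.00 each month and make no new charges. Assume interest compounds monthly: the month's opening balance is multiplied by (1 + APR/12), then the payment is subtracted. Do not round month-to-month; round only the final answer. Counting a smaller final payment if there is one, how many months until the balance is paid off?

5 months

Monthly rate r = 16.9%/12 = 1.40833% = 0.0140833.
Recurrence: B ← B·(1+r) − £3,870.00.
Month 1: interest £237.73; balance after payment £13,247.73.
Month 2: interest £186.57; balance after payment £9,564.30.
Month 3: interest £134.70; balance after payment £5,829.00.
Month 4: interest £82.09; balance after payment £2,041.09.
Month 5: interest £28.75; balance after payment £0.00.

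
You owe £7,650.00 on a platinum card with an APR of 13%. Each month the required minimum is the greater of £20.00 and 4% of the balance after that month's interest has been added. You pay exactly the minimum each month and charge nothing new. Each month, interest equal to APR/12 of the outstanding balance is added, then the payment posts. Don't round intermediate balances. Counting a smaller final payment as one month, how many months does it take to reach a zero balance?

121 months

Monthly rate r = 13%/12 = 1.08333% = 0.0108333.
While 4% of the post-interest balance exceeds £20.00, each month B ← (B·(1+r))·(1 − 0.04), i.e. B shrinks by the factor (1+r)·0.96 = 0.9704.
This holds for months 1–92. Entering month 93 the balance is £482.10; 4% of the post-interest balance is now below £20.00, so the flat £20.00 minimum applies from here.
From month 93 a fixed £20.00 at rate r clears £482.10 in 29 more payments. Total: 92 + 29 = 121 months.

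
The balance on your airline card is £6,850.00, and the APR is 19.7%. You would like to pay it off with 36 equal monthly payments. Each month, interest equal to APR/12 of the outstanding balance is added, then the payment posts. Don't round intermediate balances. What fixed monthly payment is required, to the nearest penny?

Monthly rate r = 19.7%/12 = 1.64167% = 0.0164167.
Level-payment amortization: P = B₀·r / (1 − (1+r)^(−n)) = 6850.00·0.0164167 / (1 − 1.01642^(−36)).
Denominator 1 − (1+r)^(−36) = 0.443563.
P = 112.454 / 0.443563 ≈ 253.52.

£253.52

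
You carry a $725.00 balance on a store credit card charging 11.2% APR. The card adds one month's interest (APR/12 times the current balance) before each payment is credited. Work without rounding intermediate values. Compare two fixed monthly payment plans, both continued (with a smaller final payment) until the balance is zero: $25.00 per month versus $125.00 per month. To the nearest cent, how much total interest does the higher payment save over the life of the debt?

Monthly rate r = 11.2%/12 = 0.933333% = 0.00933333.
At $25.00/mo: n = ⌈−ln(1 − rB₀/P)/ln(1+r)⌉ = 34 payments (last $24.36); total interest = total paid − $725.00 = $124.36.
At $125.00/mo: 6 payments (last $123.84); total interest $23.84.
Interest saved = $124.36 − $23.84 = $100.52.

$100.52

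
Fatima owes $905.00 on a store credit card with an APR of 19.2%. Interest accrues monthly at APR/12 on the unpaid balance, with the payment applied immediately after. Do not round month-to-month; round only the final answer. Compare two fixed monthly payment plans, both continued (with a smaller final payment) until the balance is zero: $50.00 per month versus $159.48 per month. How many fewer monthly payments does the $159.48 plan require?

16 fewer payments

Monthly rate r = 19.2%/12 = 1.6% = 0.016.
At $50.00/mo: n = ⌈−ln(1 − rB₀/P)/ln(1+r)⌉ = 22 payments (last $27.15); total interest = total paid − $905.00 = $172.15.
At $159.48/mo: 6 payments (last $158.93); total interest $51.33.
Payments saved = 22 − 6 = 16.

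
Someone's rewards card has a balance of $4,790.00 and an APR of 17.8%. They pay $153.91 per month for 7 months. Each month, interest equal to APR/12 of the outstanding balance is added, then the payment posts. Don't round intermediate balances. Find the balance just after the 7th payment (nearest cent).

$4,183.53

Monthly rate r = 17.8%/12 = 1.48333% = 0.0148333.
Each month: B ← B·(1+r) − $153.91.
Month 1: interest $71.05; balance after payment $4,707.14.
Month 2: interest $69.82; balance after payment $4,623.05.
Month 3: interest $68.58; balance after payment $4,537.72.
Month 4: interest $67.31; balance after payment $4,451.12.
Month 5: interest $66.02; balance after payment $4,363.23.
Month 6: interest $64.72; balance after payment $4,274.05.
Month 7: interest $63.40; balance after payment $4,183.53.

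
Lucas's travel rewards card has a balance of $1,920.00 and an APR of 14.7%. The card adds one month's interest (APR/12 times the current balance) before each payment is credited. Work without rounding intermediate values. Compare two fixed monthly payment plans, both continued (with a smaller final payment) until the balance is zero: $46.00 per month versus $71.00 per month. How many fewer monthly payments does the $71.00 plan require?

25 fewer payments

Monthly rate r = 14.7%/12 = 1.225% = 0.01225.
At $46.00/mo: n = ⌈−ln(1 − rB₀/P)/ln(1+r)⌉ = 59 payments (last $37.19); total interest = total paid − $1,920.00 = $785.19.
At $71.00/mo: 34 payments (last $3.39); total interest $426.39.
Payments saved = 59 − 34 = 25.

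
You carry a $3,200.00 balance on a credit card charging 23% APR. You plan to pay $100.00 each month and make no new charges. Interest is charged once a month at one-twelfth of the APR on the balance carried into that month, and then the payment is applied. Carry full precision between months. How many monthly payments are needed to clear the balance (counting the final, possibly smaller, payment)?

51 payments

Monthly rate r = 23%/12 = 1.91667% = 0.0191667.
Recurrence: B ← B·(1+r) − $100.00.
Month 1: interest $61.33; balance after payment $3,161.33.
Month 2: interest $60.59; balance after payment $3,121.93.
Closed form: n = −ln(1 − rB₀/P)/ln(1+r) = −ln(0.38667)/ln(1.01917) ≈ 50.049, so the balance reaches zero during payment 51.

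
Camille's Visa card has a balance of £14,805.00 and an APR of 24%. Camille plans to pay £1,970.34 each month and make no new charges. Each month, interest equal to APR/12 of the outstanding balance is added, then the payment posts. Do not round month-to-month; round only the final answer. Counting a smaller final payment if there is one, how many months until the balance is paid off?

9 payments

Monthly rate r = 24%/12 = 2% = 0.02.
Recurrence: B ← B·(1+r) − £1,970.34.
Month 1: interest £296.10; balance after payment £13,130.76.
Month 2: interest £262.62; balance after payment £11,423.04.
Closed form: n = −ln(1 − rB₀/P)/ln(1+r) = −ln(0.84972)/ln(1.02) ≈ 8.223, so the balance reaches zero during payment 9.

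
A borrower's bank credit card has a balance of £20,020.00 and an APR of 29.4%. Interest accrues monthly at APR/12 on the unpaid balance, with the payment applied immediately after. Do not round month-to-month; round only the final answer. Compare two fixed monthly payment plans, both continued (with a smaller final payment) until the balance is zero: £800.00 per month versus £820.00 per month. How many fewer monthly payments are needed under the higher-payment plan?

Monthly rate r = 29.4%/12 = 2.45% = 0.0245.
At £800.00/mo: n = ⌈−ln(1 − rB₀/P)/ln(1+r)⌉ = 40 payments (last £188.09); total interest = total paid − £20,020.00 = £11,368.09.
At £820.00/mo: 38 payments (last £548.45); total interest £10,868.45.
Payments saved = 40 − 38 = 2.

2 fewer payments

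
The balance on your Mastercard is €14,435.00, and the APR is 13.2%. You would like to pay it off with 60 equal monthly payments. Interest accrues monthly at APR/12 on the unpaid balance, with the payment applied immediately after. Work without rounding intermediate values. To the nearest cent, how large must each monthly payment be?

€329.92

Monthly rate r = 13.2%/12 = 1.1% = 0.011.
Level-payment amortization: P = B₀·r / (1 − (1+r)^(−n)) = 14435.00·0.011 / (1 − 1.011^(−60)).
Denominator 1 − (1+r)^(−60) = 0.481282781.
P = 158.785 / 0.481282781 ≈ 329.92.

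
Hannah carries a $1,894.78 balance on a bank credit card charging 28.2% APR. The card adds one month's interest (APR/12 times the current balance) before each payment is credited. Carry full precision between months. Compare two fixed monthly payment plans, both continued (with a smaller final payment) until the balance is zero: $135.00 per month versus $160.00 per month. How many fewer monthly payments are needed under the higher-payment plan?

3 fewer payments

Monthly rate r = 28.2%/12 = 2.35% = 0.0235.
At $135.00/mo: n = ⌈−ln(1 − rB₀/P)/ln(1+r)⌉ = 18 payments (last $31.37); total interest = total paid − $1,894.78 = $431.59.
At $160.00/mo: 15 payments (last $6.59); total interest $351.81.
Payments saved = 18 − 15 = 3.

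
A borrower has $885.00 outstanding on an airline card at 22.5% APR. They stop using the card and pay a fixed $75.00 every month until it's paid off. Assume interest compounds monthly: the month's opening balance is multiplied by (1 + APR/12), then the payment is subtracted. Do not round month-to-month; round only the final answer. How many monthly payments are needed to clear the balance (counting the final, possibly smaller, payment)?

14 payments

Monthly rate r = 22.5%/12 = 1.875% = 0.01875.
Recurrence: B ← B·(1+r) − $75.00.
Month 1: interest $16.59; balance after payment $826.59.
Month 2: interest $15.50; balance after payment $767.09.
Closed form: n = −ln(1 − rB₀/P)/ln(1+r) = −ln(0.77875)/ln(1.01875) ≈ 13.461, so the balance reaches zero during payment 14.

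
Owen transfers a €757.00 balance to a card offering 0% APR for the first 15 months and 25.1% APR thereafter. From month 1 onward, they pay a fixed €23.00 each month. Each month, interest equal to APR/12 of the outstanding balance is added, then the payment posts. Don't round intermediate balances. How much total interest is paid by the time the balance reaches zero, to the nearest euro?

€110

Promo months 1–15 at r₀ = 0%/12 = 0; months 16+ at r₁ = 25.1%/12 = 0.0209167.
After month 15 (no interest yet): B = €757.00 − 15·€23.00 = €412.00.
Then at r₁ with €23.00/mo: n₂ = −ln(1 − r₁·B/P)/ln(1+r₁) ≈ 22.68 → 23 more payments.
Total paid = 37·€23.00 + €15.69 = €866.69; interest = €866.69 − €757.00 = €109.69.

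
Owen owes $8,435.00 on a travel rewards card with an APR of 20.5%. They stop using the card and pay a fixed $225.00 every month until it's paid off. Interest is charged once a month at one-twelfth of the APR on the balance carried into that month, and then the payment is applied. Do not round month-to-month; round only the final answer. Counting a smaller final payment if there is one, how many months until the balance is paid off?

Monthly rate r = 20.5%/12 = 1.70833% = 0.0170833.
Recurrence: B ← B·(1+r) − $225.00.
Month 1: interest $144.10; balance after payment $8,354.10.
Month 2: interest $142.72; balance after payment $8,271.81.
Closed form: n = −ln(1 − rB₀/P)/ln(1+r) = −ln(0.35956)/ln(1.01708) ≈ 60.385, so the balance reaches zero during payment 61.

61 payments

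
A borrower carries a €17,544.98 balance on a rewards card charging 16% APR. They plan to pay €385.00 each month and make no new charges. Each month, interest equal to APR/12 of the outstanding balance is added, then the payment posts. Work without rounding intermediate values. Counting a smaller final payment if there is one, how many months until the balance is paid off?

71 payments

Monthly rate r = 16%/12 = 1.33333% = 0.0133333.
Recurrence: B ← B·(1+r) − €385.00.
Month 1: interest €233.93; balance after payment €17,393.91.
Month 2: interest €231.92; balance after payment €17,240.83.
Closed form: n = −ln(1 − rB₀/P)/ln(1+r) = −ln(0.39238)/ln(1.01333) ≈ 70.631, so the balance reaches zero during payment 71.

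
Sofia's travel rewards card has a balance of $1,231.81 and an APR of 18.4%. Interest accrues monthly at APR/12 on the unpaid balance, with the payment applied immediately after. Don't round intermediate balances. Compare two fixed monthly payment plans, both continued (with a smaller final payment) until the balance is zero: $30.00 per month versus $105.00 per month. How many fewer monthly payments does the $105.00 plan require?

Monthly rate r = 18.4%/12 = 1.53333% = 0.0153333.
At $30.00/mo: n = ⌈−ln(1 − rB₀/P)/ln(1+r)⌉ = 66 payments (last $8.02); total interest = total paid − $1,231.81 = $726.21.
At $105.00/mo: 14 payments (last $3.39); total interest $136.58.
Payments saved = 66 − 14 = 52.

52 fewer payments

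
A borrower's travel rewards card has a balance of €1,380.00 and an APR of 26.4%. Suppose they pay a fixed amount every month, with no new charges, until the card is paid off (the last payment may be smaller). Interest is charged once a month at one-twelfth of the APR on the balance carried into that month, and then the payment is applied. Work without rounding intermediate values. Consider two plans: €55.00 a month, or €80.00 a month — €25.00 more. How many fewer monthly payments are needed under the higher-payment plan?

15 fewer payments

Monthly rate r = 26.4%/12 = 2.2% = 0.022.
At €55.00/mo: n = ⌈−ln(1 − rB₀/P)/ln(1+r)⌉ = 37 payments (last €49.46); total interest = total paid − €1,380.00 = €649.46.
At €80.00/mo: 22 payments (last €74.46); total interest €374.46.
Payments saved = 37 − 22 = 15.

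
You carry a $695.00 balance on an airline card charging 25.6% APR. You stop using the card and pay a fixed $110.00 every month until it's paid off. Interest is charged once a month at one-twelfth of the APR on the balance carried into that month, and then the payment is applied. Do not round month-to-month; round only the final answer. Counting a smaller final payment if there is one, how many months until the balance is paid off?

Monthly rate r = 25.6%/12 = 2.13333% = 0.0213333.
Recurrence: B ← B·(1+r) − $110.00.
Month 1: interest $14.83; balance after payment $599.83.
Month 2: interest $12.80; balance after payment $502.62.
Closed form: n = −ln(1 − rB₀/P)/ln(1+r) = −ln(0.86521)/ln(1.02133) ≈ 6.859, so the balance reaches zero during payment 7.

7 months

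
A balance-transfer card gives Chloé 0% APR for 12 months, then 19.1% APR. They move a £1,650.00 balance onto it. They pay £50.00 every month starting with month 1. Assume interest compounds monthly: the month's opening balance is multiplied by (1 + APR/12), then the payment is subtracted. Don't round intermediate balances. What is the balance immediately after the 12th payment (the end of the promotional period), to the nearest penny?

Promo months 1–12 at r₀ = 0%/12 = 0; months 13+ at r₁ = 19.1%/12 = 0.0159167.
After month 12 (no interest yet): B = £1,650.00 − 12·£50.00 = £1,050.00.

£1,050.00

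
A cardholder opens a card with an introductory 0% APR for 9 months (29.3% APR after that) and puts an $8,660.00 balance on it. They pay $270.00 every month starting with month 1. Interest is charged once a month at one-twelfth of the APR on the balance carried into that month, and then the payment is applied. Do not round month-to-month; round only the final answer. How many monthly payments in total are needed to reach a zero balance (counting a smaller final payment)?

Promo months 1–9 at r₀ = 0%/12 = 0; months 10+ at r₁ = 29.3%/12 = 0.0244167.
After month 9 (no interest yet): B = $8,660.00 − 9·$270.00 = $6,230.00.
Then at r₁ with $270.00/mo: n₂ = −ln(1 − r₁·B/P)/ln(1+r₁) ≈ 34.35 → 35 more payments.

44 months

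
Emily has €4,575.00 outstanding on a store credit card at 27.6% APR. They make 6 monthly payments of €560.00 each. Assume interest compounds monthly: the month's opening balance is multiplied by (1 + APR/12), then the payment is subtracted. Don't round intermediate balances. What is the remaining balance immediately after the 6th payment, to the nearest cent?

€1,684.56

Monthly rate r = 27.6%/12 = 2.3% = 0.023.
Each month: B ← B·(1+r) − €560.00.
Month 1: interest €105.22; balance after payment €4,120.23.
Month 2: interest €94.77; balance after payment €3,654.99.
Month 3: interest €84.06; balance after payment €3,179.05.
Month 4: interest €73.12; balance after payment €2,692.17.
Month 5: interest €61.92; balance after payment €2,194.09.
Month 6: interest €50.46; balance after payment €1,684.56.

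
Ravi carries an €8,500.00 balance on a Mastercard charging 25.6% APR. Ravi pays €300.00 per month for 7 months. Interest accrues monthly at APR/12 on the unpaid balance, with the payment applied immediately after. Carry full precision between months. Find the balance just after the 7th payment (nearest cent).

€7,614.24

Monthly rate r = 25.6%/12 = 2.13333% = 0.0213333.
Each month: B ← B·(1+r) − €300.00.
Month 1: interest €181.33; balance after payment €8,381.33.
Month 2: interest €178.80; balance after payment €8,260.14.
Month 3: interest €176.22; balance after payment €8,136.35.
Month 4: interest €173.58; balance after payment €8,009.93.
Month 5: interest €170.88; balance after payment €7,880.81.
Month 6: interest €168.12; balance after payment €7,748.93.
Month 7: interest €165.31; balance after payment €7,614.24.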